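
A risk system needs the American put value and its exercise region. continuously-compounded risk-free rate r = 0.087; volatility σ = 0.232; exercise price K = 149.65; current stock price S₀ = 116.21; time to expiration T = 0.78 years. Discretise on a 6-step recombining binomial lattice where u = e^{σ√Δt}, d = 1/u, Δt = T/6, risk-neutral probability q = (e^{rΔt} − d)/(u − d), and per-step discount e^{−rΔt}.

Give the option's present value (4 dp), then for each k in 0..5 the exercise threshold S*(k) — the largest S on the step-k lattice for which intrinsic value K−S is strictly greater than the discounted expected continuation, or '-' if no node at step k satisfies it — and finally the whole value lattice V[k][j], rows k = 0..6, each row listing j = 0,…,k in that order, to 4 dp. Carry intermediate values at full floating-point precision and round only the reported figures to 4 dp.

price = 33.4400
boundary = 116.2100 126.3490 116.2100 126.3490 116.2100 126.3490
tree:
33.4400
42.7654 23.3010
51.3424 33.4400 14.4057
59.2312 42.7654 23.3010 7.3387
66.4869 51.3424 33.4400 13.4107 2.4630
73.1604 59.2312 42.7654 23.3010 5.4990 0.0000
79.2984 66.4869 51.3424 33.4400 12.2775 0.0000 0.0000

params: Δt=0.13000 u=1.08725 d=0.91975 q=0.54701 e^(-rΔt)=0.98875
t_6 payoffs: 79.2984 66.4869 51.3424 33.4400 12.2775 0.0000 0.0000
t_5: node(5,0) S=76.4896 payoff=73.1604 vs cont=71.4774 → 73.1604 [stop]  node(5,1) S=90.4188 payoff=59.2312 vs cont=57.5482 → 59.2312 [stop]  node(5,2) S=106.8846 payoff=42.7654 vs cont=41.0824 → 42.7654 [stop]  node(5,3) S=126.3490 payoff=23.3010 vs cont=21.6180 → 23.3010 [stop]  node(5,4) S=149.3579 payoff=0.2921 vs cont=5.4990 → 5.4990 [wait]  node(5,5) S=176.5568 payoff=0.0000 vs cont=0.0000 → 0.0000 [wait]  ⇒ S*(5)=126.3490
t_4: node(4,0) S=83.1631 payoff=66.4869 vs cont=64.8039 → 66.4869 [stop]  node(4,1) S=98.3076 payoff=51.3424 vs cont=49.6594 → 51.3424 [stop]  node(4,2) S=116.2100 payoff=33.4400 vs cont=31.7570 → 33.4400 [stop]  node(4,3) S=137.3725 payoff=12.2775 vs cont=13.4107 → 13.4107 [wait]  node(4,4) S=162.3889 payoff=0.0000 vs cont=2.4630 → 2.4630 [wait]  ⇒ S*(4)=116.2100
t_3: node(3,0) S=90.4188 payoff=59.2312 vs cont=57.5482 → 59.2312 [stop]  node(3,1) S=106.8846 payoff=42.7654 vs cont=41.0824 → 42.7654 [stop]  node(3,2) S=126.3490 payoff=23.3010 vs cont=22.2309 → 23.3010 [stop]  node(3,3) S=149.3579 payoff=0.2921 vs cont=7.3387 → 7.3387 [wait]  ⇒ S*(3)=126.3490
t_2: node(2,0) S=98.3076 payoff=51.3424 vs cont=49.6594 → 51.3424 [stop]  node(2,1) S=116.2100 payoff=33.4400 vs cont=31.7570 → 33.4400 [stop]  node(2,2) S=137.3725 payoff=12.2775 vs cont=14.4057 → 14.4057 [wait]  ⇒ S*(2)=116.2100
t_1: node(1,0) S=106.8846 payoff=42.7654 vs cont=41.0824 → 42.7654 [stop]  node(1,1) S=126.3490 payoff=23.3010 vs cont=22.7691 → 23.3010 [stop]  ⇒ S*(1)=126.3490
t_0: node(0,0) S=116.2100 payoff=33.4400 vs cont=31.7570 → 33.4400 [stop]  ⇒ S*(0)=116.2100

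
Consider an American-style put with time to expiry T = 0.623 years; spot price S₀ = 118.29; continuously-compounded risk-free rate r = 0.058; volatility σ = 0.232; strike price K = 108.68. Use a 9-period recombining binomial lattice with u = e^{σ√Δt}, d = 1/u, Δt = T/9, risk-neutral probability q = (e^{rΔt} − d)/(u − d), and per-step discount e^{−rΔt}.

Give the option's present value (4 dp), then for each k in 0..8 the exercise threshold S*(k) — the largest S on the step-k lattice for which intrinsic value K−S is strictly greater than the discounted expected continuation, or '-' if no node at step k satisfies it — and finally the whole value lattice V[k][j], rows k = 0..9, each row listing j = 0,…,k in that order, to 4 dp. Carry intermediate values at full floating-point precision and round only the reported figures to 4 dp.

params: Δt=0.06922 u=1.06294 d=0.94079 q=0.51768 e^(-rΔt)=0.99599
t_9 payoffs: 40.3886 31.5214 21.5029 10.1835 0.0000 0.0000 0.0000 0.0000 0.0000 0.0000
t_8: node(8,0) S=72.5897 payoff=36.0903 vs cont=35.6548 → 36.0903 [stop]  node(8,1) S=82.0150 payoff=26.6650 vs cont=26.2295 → 26.6650 [stop]  node(8,2) S=92.6641 payoff=16.0159 vs cont=15.5804 → 16.0159 [stop]  node(8,3) S=104.6959 payoff=3.9841 vs cont=4.8921 → 4.8921 [wait]  node(8,4) S=118.2900 payoff=0.0000 vs cont=0.0000 → 0.0000 [wait]  node(8,5) S=133.6492 payoff=0.0000 vs cont=0.0000 → 0.0000 [wait]  node(8,6) S=151.0026 payoff=0.0000 vs cont=0.0000 → 0.0000 [wait]  node(8,7) S=170.6093 payoff=0.0000 vs cont=0.0000 → 0.0000 [wait]  node(8,8) S=192.7618 payoff=0.0000 vs cont=0.0000 → 0.0000 [wait]  ⇒ S*(8)=92.6641
t_7: node(7,0) S=77.1586 payoff=31.5214 vs cont=31.0859 → 31.5214 [stop]  node(7,1) S=87.1771 payoff=21.5029 vs cont=21.0674 → 21.5029 [stop]  node(7,2) S=98.4965 payoff=10.1835 vs cont=10.2162 → 10.2162 [wait]  node(7,3) S=111.2856 payoff=0.0000 vs cont=2.3501 → 2.3501 [wait]  node(7,4) S=125.7353 payoff=0.0000 vs cont=0.0000 → 0.0000 [wait]  node(7,5) S=142.0612 payoff=0.0000 vs cont=0.0000 → 0.0000 [wait]  node(7,6) S=160.5068 payoff=0.0000 vs cont=0.0000 → 0.0000 [wait]  node(7,7) S=181.3476 payoff=0.0000 vs cont=0.0000 → 0.0000 [wait]  ⇒ S*(7)=87.1771
t_6: node(6,0) S=82.0150 payoff=26.6650 vs cont=26.2295 → 26.6650 [stop]  node(6,1) S=92.6641 payoff=16.0159 vs cont=15.5973 → 16.0159 [stop]  node(6,2) S=104.6959 payoff=3.9841 vs cont=6.1195 → 6.1195 [wait]  node(6,3) S=118.2900 payoff=0.0000 vs cont=1.1290 → 1.1290 [wait]  node(6,4) S=133.6492 payoff=0.0000 vs cont=0.0000 → 0.0000 [wait]  node(6,5) S=151.0026 payoff=0.0000 vs cont=0.0000 → 0.0000 [wait]  node(6,6) S=170.6093 payoff=0.0000 vs cont=0.0000 → 0.0000 [wait]  ⇒ S*(6)=92.6641
t_5: node(5,0) S=87.1771 payoff=21.5029 vs cont=21.0674 → 21.5029 [stop]  node(5,1) S=98.4965 payoff=10.1835 vs cont=10.8491 → 10.8491 [wait]  node(5,2) S=111.2856 payoff=0.0000 vs cont=3.5218 → 3.5218 [wait]  node(5,3) S=125.7353 payoff=0.0000 vs cont=0.5423 → 0.5423 [wait]  node(5,4) S=142.0612 payoff=0.0000 vs cont=0.0000 → 0.0000 [wait]  node(5,5) S=160.5068 payoff=0.0000 vs cont=0.0000 → 0.0000 [wait]  ⇒ S*(5)=87.1771
t_4: node(4,0) S=92.6641 payoff=16.0159 vs cont=15.9236 → 16.0159 [stop]  node(4,1) S=104.6959 payoff=3.9841 vs cont=7.0276 → 7.0276 [wait]  node(4,2) S=118.2900 payoff=0.0000 vs cont=1.9715 → 1.9715 [wait]  node(4,3) S=133.6492 payoff=0.0000 vs cont=0.2605 → 0.2605 [wait]  node(4,4) S=151.0026 payoff=0.0000 vs cont=0.0000 → 0.0000 [wait]  ⇒ S*(4)=92.6641
t_3: node(3,0) S=98.4965 payoff=10.1835 vs cont=11.3173 → 11.3173 [wait]  node(3,1) S=111.2856 payoff=0.0000 vs cont=4.3925 → 4.3925 [wait]  node(3,2) S=125.7353 payoff=0.0000 vs cont=1.0814 → 1.0814 [wait]  node(3,3) S=142.0612 payoff=0.0000 vs cont=0.1252 → 0.1252 [wait]  ⇒ S*(3)=-
t_2: node(2,0) S=104.6959 payoff=3.9841 vs cont=7.7015 → 7.7015 [wait]  node(2,1) S=118.2900 payoff=0.0000 vs cont=2.6677 → 2.6677 [wait]  node(2,2) S=133.6492 payoff=0.0000 vs cont=0.5840 → 0.5840 [wait]  ⇒ S*(2)=-
t_1: node(1,0) S=111.2856 payoff=0.0000 vs cont=5.0752 → 5.0752 [wait]  node(1,1) S=125.7353 payoff=0.0000 vs cont=1.5827 → 1.5827 [wait]  ⇒ S*(1)=-
t_0: node(0,0) S=118.2900 payoff=0.0000 vs cont=3.2541 → 3.2541 [wait]  ⇒ S*(0)=-

price = 3.2541
boundary = - - - - 92.6641 87.1771 92.6641 87.1771 92.6641
tree:
3.2541
5.0752 1.5827
7.7015 2.6677 0.5840
11.3173 4.3925 1.0814 0.1252
16.0159 7.0276 1.9715 0.2605 0.0000
21.5029 10.8491 3.5218 0.5423 0.0000 0.0000
26.6650 16.0159 6.1195 1.1290 0.0000 0.0000 0.0000
31.5214 21.5029 10.2162 2.3501 0.0000 0.0000 0.0000 0.0000
36.0903 26.6650 16.0159 4.8921 0.0000 0.0000 0.0000 0.0000 0.0000
40.3886 31.5214 21.5029 10.1835 0.0000 0.0000 0.0000 0.0000 0.0000 0.0000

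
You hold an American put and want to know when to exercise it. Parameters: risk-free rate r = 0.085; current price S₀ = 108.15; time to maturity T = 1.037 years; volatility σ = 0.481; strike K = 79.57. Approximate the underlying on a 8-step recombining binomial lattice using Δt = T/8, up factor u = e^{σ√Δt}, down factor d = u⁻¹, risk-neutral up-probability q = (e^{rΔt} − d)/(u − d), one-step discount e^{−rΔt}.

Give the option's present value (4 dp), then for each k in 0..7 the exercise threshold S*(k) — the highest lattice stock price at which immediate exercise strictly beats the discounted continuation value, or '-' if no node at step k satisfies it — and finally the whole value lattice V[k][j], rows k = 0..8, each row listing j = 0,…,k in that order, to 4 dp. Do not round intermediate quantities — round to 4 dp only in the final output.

params: Δt=0.12962 u=1.18908 d=0.84099 q=0.48864 e^(-rΔt)=0.98904
t_8 payoffs: 52.5087 41.3079 25.4712 3.0796 0.0000 0.0000 0.0000 0.0000 0.0000
t_7: node(7,0) S=32.1780 payoff=47.3920 vs cont=46.5201 → 47.3920 [stop]  node(7,1) S=45.4965 payoff=34.0735 vs cont=33.2016 → 34.0735 [stop]  node(7,2) S=64.3276 payoff=15.2424 vs cont=14.3705 → 15.2424 [stop]  node(7,3) S=90.9530 payoff=0.0000 vs cont=1.5575 → 1.5575 [wait]  node(7,4) S=128.5986 payoff=0.0000 vs cont=0.0000 → 0.0000 [wait]  node(7,5) S=181.8258 payoff=0.0000 vs cont=0.0000 → 0.0000 [wait]  node(7,6) S=257.0839 payoff=0.0000 vs cont=0.0000 → 0.0000 [wait]  node(7,7) S=363.4916 payoff=0.0000 vs cont=0.0000 → 0.0000 [wait]  ⇒ S*(7)=64.3276
t_6: node(6,0) S=38.2621 payoff=41.3079 vs cont=40.4360 → 41.3079 [stop]  node(6,1) S=54.0988 payoff=25.4712 vs cont=24.5993 → 25.4712 [stop]  node(6,2) S=76.4904 payoff=3.0796 vs cont=8.4616 → 8.4616 [wait]  node(6,3) S=108.1500 payoff=0.0000 vs cont=0.7877 → 0.7877 [wait]  node(6,4) S=152.9135 payoff=0.0000 vs cont=0.0000 → 0.0000 [wait]  node(6,5) S=216.2048 payoff=0.0000 vs cont=0.0000 → 0.0000 [wait]  node(6,6) S=305.6924 payoff=0.0000 vs cont=0.0000 → 0.0000 [wait]  ⇒ S*(6)=54.0988
t_5: node(5,0) S=45.4965 payoff=34.0735 vs cont=33.2016 → 34.0735 [stop]  node(5,1) S=64.3276 payoff=15.2424 vs cont=16.9716 → 16.9716 [wait]  node(5,2) S=90.9530 payoff=0.0000 vs cont=4.6602 → 4.6602 [wait]  node(5,3) S=128.5986 payoff=0.0000 vs cont=0.3984 → 0.3984 [wait]  node(5,4) S=181.8258 payoff=0.0000 vs cont=0.0000 → 0.0000 [wait]  node(5,5) S=257.0839 payoff=0.0000 vs cont=0.0000 → 0.0000 [wait]  ⇒ S*(5)=45.4965
t_4: node(4,0) S=54.0988 payoff=25.4712 vs cont=25.4350 → 25.4712 [stop]  node(4,1) S=76.4904 payoff=3.0796 vs cont=10.8357 → 10.8357 [wait]  node(4,2) S=108.1500 payoff=0.0000 vs cont=2.5495 → 2.5495 [wait]  node(4,3) S=152.9135 payoff=0.0000 vs cont=0.2015 → 0.2015 [wait]  node(4,4) S=216.2048 payoff=0.0000 vs cont=0.0000 → 0.0000 [wait]  ⇒ S*(4)=54.0988
t_3: node(3,0) S=64.3276 payoff=15.2424 vs cont=18.1189 → 18.1189 [wait]  node(3,1) S=90.9530 payoff=0.0000 vs cont=6.7123 → 6.7123 [wait]  node(3,2) S=128.5986 payoff=0.0000 vs cont=1.3868 → 1.3868 [wait]  node(3,3) S=181.8258 payoff=0.0000 vs cont=0.1019 → 0.1019 [wait]  ⇒ S*(3)=-
t_2: node(2,0) S=76.4904 payoff=3.0796 vs cont=12.4077 → 12.4077 [wait]  node(2,1) S=108.1500 payoff=0.0000 vs cont=4.0650 → 4.0650 [wait]  node(2,2) S=152.9135 payoff=0.0000 vs cont=0.7506 → 0.7506 [wait]  ⇒ S*(2)=-
t_1: node(1,0) S=90.9530 payoff=0.0000 vs cont=8.2398 → 8.2398 [wait]  node(1,1) S=128.5986 payoff=0.0000 vs cont=2.4187 → 2.4187 [wait]  ⇒ S*(1)=-
t_0: node(0,0) S=108.1500 payoff=0.0000 vs cont=5.3362 → 5.3362 [wait]  ⇒ S*(0)=-

price = 5.3362
boundary = - - - - 54.0988 45.4965 54.0988 64.3276
tree:
5.3362
8.2398 2.4187
12.4077 4.0650 0.7506
18.1189 6.7123 1.3868 0.1019
25.4712 10.8357 2.5495 0.2015 0.0000
34.0735 16.9716 4.6602 0.3984 0.0000 0.0000
41.3079 25.4712 8.4616 0.7877 0.0000 0.0000 0.0000
47.3920 34.0735 15.2424 1.5575 0.0000 0.0000 0.0000 0.0000
52.5087 41.3079 25.4712 3.0796 0.0000 0.0000 0.0000 0.0000 0.0000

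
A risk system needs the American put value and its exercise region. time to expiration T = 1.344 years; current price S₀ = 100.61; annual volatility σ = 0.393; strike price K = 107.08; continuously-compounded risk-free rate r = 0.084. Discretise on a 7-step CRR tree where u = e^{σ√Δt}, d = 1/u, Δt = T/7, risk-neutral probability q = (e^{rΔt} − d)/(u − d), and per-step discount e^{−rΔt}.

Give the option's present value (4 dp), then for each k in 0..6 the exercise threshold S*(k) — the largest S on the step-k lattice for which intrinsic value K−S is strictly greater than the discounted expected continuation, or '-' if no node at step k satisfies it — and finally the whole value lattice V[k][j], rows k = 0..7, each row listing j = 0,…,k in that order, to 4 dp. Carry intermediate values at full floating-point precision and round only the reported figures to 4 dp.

price = 17.3145
boundary = - - 71.2962 60.0177 71.2962 60.0177 71.2962
tree:
17.3145
25.3244 9.9913
35.7838 15.8492 4.5493
47.0623 24.3138 8.0311 1.2699
56.5566 35.7838 13.8117 2.6021 0.0000
64.5491 47.0623 22.8822 5.3318 0.0000 0.0000
71.2771 56.5566 35.7838 10.9250 0.0000 0.0000 0.0000
76.9409 64.5491 47.0623 22.3858 0.0000 0.0000 0.0000 0.0000

params: Δt=0.19200 u=1.18792 d=0.84181 q=0.50403 e^(-rΔt)=0.98400
t_7 payoffs: 76.9409 64.5491 47.0623 22.3858 0.0000 0.0000 0.0000 0.0000
t_6: node(6,0) S=35.8029 payoff=71.2771 vs cont=69.5640 → 71.2771 [stop]  node(6,1) S=50.5234 payoff=56.5566 vs cont=54.8435 → 56.5566 [stop]  node(6,2) S=71.2962 payoff=35.7838 vs cont=34.0706 → 35.7838 [stop]  node(6,3) S=100.6100 payoff=6.4700 vs cont=10.9250 → 10.9250 [wait]  node(6,4) S=141.9762 payoff=0.0000 vs cont=0.0000 → 0.0000 [wait]  node(6,5) S=200.3503 payoff=0.0000 vs cont=0.0000 → 0.0000 [wait]  node(6,6) S=282.7252 payoff=0.0000 vs cont=0.0000 → 0.0000 [wait]  ⇒ S*(6)=71.2962
t_5: node(5,0) S=42.5309 payoff=64.5491 vs cont=62.8359 → 64.5491 [stop]  node(5,1) S=60.0177 payoff=47.0623 vs cont=45.3492 → 47.0623 [stop]  node(5,2) S=84.6942 payoff=22.3858 vs cont=22.8822 → 22.8822 [wait]  node(5,3) S=119.5166 payoff=0.0000 vs cont=5.3318 → 5.3318 [wait]  node(5,4) S=168.6564 payoff=0.0000 vs cont=0.0000 → 0.0000 [wait]  node(5,5) S=238.0002 payoff=0.0000 vs cont=0.0000 → 0.0000 [wait]  ⇒ S*(5)=60.0177
t_4: node(4,0) S=50.5234 payoff=56.5566 vs cont=54.8435 → 56.5566 [stop]  node(4,1) S=71.2962 payoff=35.7838 vs cont=34.3168 → 35.7838 [stop]  node(4,2) S=100.6100 payoff=6.4700 vs cont=13.8117 → 13.8117 [wait]  node(4,3) S=141.9762 payoff=0.0000 vs cont=2.6021 → 2.6021 [wait]  node(4,4) S=200.3503 payoff=0.0000 vs cont=0.0000 → 0.0000 [wait]  ⇒ S*(4)=71.2962
t_3: node(3,0) S=60.0177 payoff=47.0623 vs cont=45.3492 → 47.0623 [stop]  node(3,1) S=84.6942 payoff=22.3858 vs cont=24.3138 → 24.3138 [wait]  node(3,2) S=119.5166 payoff=0.0000 vs cont=8.0311 → 8.0311 [wait]  node(3,3) S=168.6564 payoff=0.0000 vs cont=1.2699 → 1.2699 [wait]  ⇒ S*(3)=60.0177
t_2: node(2,0) S=71.2962 payoff=35.7838 vs cont=35.0269 → 35.7838 [stop]  node(2,1) S=100.6100 payoff=6.4700 vs cont=15.8492 → 15.8492 [wait]  node(2,2) S=141.9762 payoff=0.0000 vs cont=4.5493 → 4.5493 [wait]  ⇒ S*(2)=71.2962
t_1: node(1,0) S=84.6942 payoff=22.3858 vs cont=25.3244 → 25.3244 [wait]  node(1,1) S=119.5166 payoff=0.0000 vs cont=9.9913 → 9.9913 [wait]  ⇒ S*(1)=-
t_0: node(0,0) S=100.6100 payoff=6.4700 vs cont=17.3145 → 17.3145 [wait]  ⇒ S*(0)=-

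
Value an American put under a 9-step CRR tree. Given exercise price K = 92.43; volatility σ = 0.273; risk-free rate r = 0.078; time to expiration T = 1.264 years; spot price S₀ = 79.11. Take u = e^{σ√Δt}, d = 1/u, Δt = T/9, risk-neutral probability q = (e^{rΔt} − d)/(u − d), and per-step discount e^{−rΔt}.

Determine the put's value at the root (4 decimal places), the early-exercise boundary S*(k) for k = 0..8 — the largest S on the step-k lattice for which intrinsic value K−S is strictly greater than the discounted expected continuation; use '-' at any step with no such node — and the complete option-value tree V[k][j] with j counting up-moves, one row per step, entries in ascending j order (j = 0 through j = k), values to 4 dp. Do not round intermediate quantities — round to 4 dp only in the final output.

params: Δt=0.14044 u=1.10773 d=0.90275 q=0.52818 e^(-rΔt)=0.98911
t_9 payoffs: 60.9278 53.7751 44.9982 34.2285 21.0134 4.7978 0.0000 0.0000 0.0000 0.0000
t_8: node(8,0) S=34.8958 payoff=57.5342 vs cont=56.5272 → 57.5342 [stop]  node(8,1) S=42.8191 payoff=49.6109 vs cont=48.6039 → 49.6109 [stop]  node(8,2) S=52.5414 payoff=39.8886 vs cont=38.8815 → 39.8886 [stop]  node(8,3) S=64.4713 payoff=27.9587 vs cont=26.9516 → 27.9587 [stop]  node(8,4) S=79.1100 payoff=13.3200 vs cont=12.3130 → 13.3200 [stop]  node(8,5) S=97.0725 payoff=0.0000 vs cont=2.2390 → 2.2390 [wait]  node(8,6) S=119.1134 payoff=0.0000 vs cont=0.0000 → 0.0000 [wait]  node(8,7) S=146.1590 payoff=0.0000 vs cont=0.0000 → 0.0000 [wait]  node(8,8) S=179.3454 payoff=0.0000 vs cont=0.0000 → 0.0000 [wait]  ⇒ S*(8)=79.1100
t_7: node(7,0) S=38.6549 payoff=53.7751 vs cont=52.7680 → 53.7751 [stop]  node(7,1) S=47.4318 payoff=44.9982 vs cont=43.9912 → 44.9982 [stop]  node(7,2) S=58.2015 payoff=34.2285 vs cont=33.2215 → 34.2285 [stop]  node(7,3) S=71.4166 payoff=21.0134 vs cont=20.0064 → 21.0134 [stop]  node(7,4) S=87.6322 payoff=4.7978 vs cont=7.3859 → 7.3859 [wait]  node(7,5) S=107.5297 payoff=0.0000 vs cont=1.0449 → 1.0449 [wait]  node(7,6) S=131.9451 payoff=0.0000 vs cont=0.0000 → 0.0000 [wait]  node(7,7) S=161.9041 payoff=0.0000 vs cont=0.0000 → 0.0000 [wait]  ⇒ S*(7)=71.4166
t_6: node(6,0) S=42.8191 payoff=49.6109 vs cont=48.6039 → 49.6109 [stop]  node(6,1) S=52.5414 payoff=39.8886 vs cont=38.8815 → 39.8886 [stop]  node(6,2) S=64.4713 payoff=27.9587 vs cont=26.9516 → 27.9587 [stop]  node(6,3) S=79.1100 payoff=13.3200 vs cont=13.6651 → 13.6651 [wait]  node(6,4) S=97.0725 payoff=0.0000 vs cont=3.9927 → 3.9927 [wait]  node(6,5) S=119.1134 payoff=0.0000 vs cont=0.4876 → 0.4876 [wait]  node(6,6) S=146.1590 payoff=0.0000 vs cont=0.0000 → 0.0000 [wait]  ⇒ S*(6)=64.4713
t_5: node(5,0) S=47.4318 payoff=44.9982 vs cont=43.9912 → 44.9982 [stop]  node(5,1) S=58.2015 payoff=34.2285 vs cont=33.2215 → 34.2285 [stop]  node(5,2) S=71.4166 payoff=21.0134 vs cont=20.1867 → 21.0134 [stop]  node(5,3) S=87.6322 payoff=4.7978 vs cont=8.4631 → 8.4631 [wait]  node(5,4) S=107.5297 payoff=0.0000 vs cont=2.1181 → 2.1181 [wait]  node(5,5) S=131.9451 payoff=0.0000 vs cont=0.2276 → 0.2276 [wait]  ⇒ S*(5)=71.4166
t_4: node(4,0) S=52.5414 payoff=39.8886 vs cont=38.8815 → 39.8886 [stop]  node(4,1) S=64.4713 payoff=27.9587 vs cont=26.9516 → 27.9587 [stop]  node(4,2) S=79.1100 payoff=13.3200 vs cont=14.2278 → 14.2278 [wait]  node(4,3) S=97.0725 payoff=0.0000 vs cont=5.0561 → 5.0561 [wait]  node(4,4) S=119.1134 payoff=0.0000 vs cont=1.1073 → 1.1073 [wait]  ⇒ S*(4)=64.4713
t_3: node(3,0) S=58.2015 payoff=34.2285 vs cont=33.2215 → 34.2285 [stop]  node(3,1) S=71.4166 payoff=21.0134 vs cont=20.4807 → 21.0134 [stop]  node(3,2) S=87.6322 payoff=4.7978 vs cont=9.2812 → 9.2812 [wait]  node(3,3) S=107.5297 payoff=0.0000 vs cont=2.9380 → 2.9380 [wait]  ⇒ S*(3)=71.4166
t_2: node(2,0) S=64.4713 payoff=27.9587 vs cont=26.9516 → 27.9587 [stop]  node(2,1) S=79.1100 payoff=13.3200 vs cont=14.6553 → 14.6553 [wait]  node(2,2) S=97.0725 payoff=0.0000 vs cont=5.8663 → 5.8663 [wait]  ⇒ S*(2)=64.4713
t_1: node(1,0) S=71.4166 payoff=21.0134 vs cont=20.7040 → 21.0134 [stop]  node(1,1) S=87.6322 payoff=4.7978 vs cont=9.9040 → 9.9040 [wait]  ⇒ S*(1)=71.4166
t_0: node(0,0) S=79.1100 payoff=13.3200 vs cont=14.9806 → 14.9806 [wait]  ⇒ S*(0)=-

price = 14.9806
boundary = - 71.4166 64.4713 71.4166 64.4713 71.4166 64.4713 71.4166 79.1100
tree:
14.9806
21.0134 9.9040
27.9587 14.6553 5.8663
34.2285 21.0134 9.2812 2.9380
39.8886 27.9587 14.2278 5.0561 1.1073
44.9982 34.2285 21.0134 8.4631 2.1181 0.2276
49.6109 39.8886 27.9587 13.6651 3.9927 0.4876 0.0000
53.7751 44.9982 34.2285 21.0134 7.3859 1.0449 0.0000 0.0000
57.5342 49.6109 39.8886 27.9587 13.3200 2.2390 0.0000 0.0000 0.0000
60.9278 53.7751 44.9982 34.2285 21.0134 4.7978 0.0000 0.0000 0.0000 0.0000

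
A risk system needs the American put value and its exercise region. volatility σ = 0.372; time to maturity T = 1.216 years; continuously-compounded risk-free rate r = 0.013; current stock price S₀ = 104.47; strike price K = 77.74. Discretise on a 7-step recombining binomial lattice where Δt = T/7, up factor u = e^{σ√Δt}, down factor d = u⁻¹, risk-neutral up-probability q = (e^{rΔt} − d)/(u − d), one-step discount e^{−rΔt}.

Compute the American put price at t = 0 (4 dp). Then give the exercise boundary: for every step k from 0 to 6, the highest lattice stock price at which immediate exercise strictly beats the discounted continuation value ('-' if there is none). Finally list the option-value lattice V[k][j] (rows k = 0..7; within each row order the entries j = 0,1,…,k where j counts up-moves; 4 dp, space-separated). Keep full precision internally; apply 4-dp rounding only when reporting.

price = 5.0190
boundary = - - - - - 48.1186 56.1887
tree:
5.0190
7.6218 2.0913
11.2922 3.4960 0.5082
16.2287 5.7482 0.9586 0.0000
22.4538 9.2470 1.8078 0.0000 0.0000
29.6214 14.4334 3.4096 0.0000 0.0000 0.0000
36.5324 21.5513 6.4304 0.0000 0.0000 0.0000 0.0000
42.4508 29.6214 12.1278 0.0000 0.0000 0.0000 0.0000 0.0000

Δt=0.17371  u=1.16771  d=0.85638  q=0.46858  discount=0.99774
step 7 (expiry): payoffs max(K−S,0) = 42.4508 29.6214 12.1278 0.0000 0.0000 0.0000 0.0000 0.0000
step 6: (k=6,j=0): S=41.2076, (K−S)⁺=36.5324, hold=36.3570 ⇒ V=36.5324 exercise | (k=6,j=1): S=56.1887, (K−S)⁺=21.5513, hold=21.3759 ⇒ V=21.5513 exercise | (k=6,j=2): S=76.6161, (K−S)⁺=1.1239, hold=6.4304 ⇒ V=6.4304 continue | (k=6,j=3): S=104.4700, (K−S)⁺=0.0000, hold=0.0000 ⇒ V=0.0000 continue | (k=6,j=4): S=142.4501, (K−S)⁺=0.0000, hold=0.0000 ⇒ V=0.0000 continue | (k=6,j=5): S=194.2380, (K−S)⁺=0.0000, hold=0.0000 ⇒ V=0.0000 continue | (k=6,j=6): S=264.8533, (K−S)⁺=0.0000, hold=0.0000 ⇒ V=0.0000 continue  boundary S*=56.1887
step 5: (k=5,j=0): S=48.1186, (K−S)⁺=29.6214, hold=29.4460 ⇒ V=29.6214 exercise | (k=5,j=1): S=65.6122, (K−S)⁺=12.1278, hold=14.4334 ⇒ V=14.4334 continue | (k=5,j=2): S=89.4656, (K−S)⁺=0.0000, hold=3.4096 ⇒ V=3.4096 continue | (k=5,j=3): S=121.9908, (K−S)⁺=0.0000, hold=0.0000 ⇒ V=0.0000 continue | (k=5,j=4): S=166.3407, (K−S)⁺=0.0000, hold=0.0000 ⇒ V=0.0000 continue | (k=5,j=5): S=226.8140, (K−S)⁺=0.0000, hold=0.0000 ⇒ V=0.0000 continue  boundary S*=48.1186
step 4: (k=4,j=0): S=56.1887, (K−S)⁺=21.5513, hold=22.4538 ⇒ V=22.4538 continue | (k=4,j=1): S=76.6161, (K−S)⁺=1.1239, hold=9.2470 ⇒ V=9.2470 continue | (k=4,j=2): S=104.4700, (K−S)⁺=0.0000, hold=1.8078 ⇒ V=1.8078 continue | (k=4,j=3): S=142.4501, (K−S)⁺=0.0000, hold=0.0000 ⇒ V=0.0000 continue | (k=4,j=4): S=194.2380, (K−S)⁺=0.0000, hold=0.0000 ⇒ V=0.0000 continue  boundary S*=-
step 3: (k=3,j=0): S=65.6122, (K−S)⁺=12.1278, hold=16.2287 ⇒ V=16.2287 continue | (k=3,j=1): S=89.4656, (K−S)⁺=0.0000, hold=5.7482 ⇒ V=5.7482 continue | (k=3,j=2): S=121.9908, (K−S)⁺=0.0000, hold=0.9586 ⇒ V=0.9586 continue | (k=3,j=3): S=166.3407, (K−S)⁺=0.0000, hold=0.0000 ⇒ V=0.0000 continue  boundary S*=-
step 2: (k=2,j=0): S=76.6161, (K−S)⁺=1.1239, hold=11.2922 ⇒ V=11.2922 continue | (k=2,j=1): S=104.4700, (K−S)⁺=0.0000, hold=3.4960 ⇒ V=3.4960 continue | (k=2,j=2): S=142.4501, (K−S)⁺=0.0000, hold=0.5082 ⇒ V=0.5082 continue  boundary S*=-
step 1: (k=1,j=0): S=89.4656, (K−S)⁺=0.0000, hold=7.6218 ⇒ V=7.6218 continue | (k=1,j=1): S=121.9908, (K−S)⁺=0.0000, hold=2.0913 ⇒ V=2.0913 continue  boundary S*=-
step 0: (k=0,j=0): S=104.4700, (K−S)⁺=0.0000, hold=5.0190 ⇒ V=5.0190 continue  boundary S*=-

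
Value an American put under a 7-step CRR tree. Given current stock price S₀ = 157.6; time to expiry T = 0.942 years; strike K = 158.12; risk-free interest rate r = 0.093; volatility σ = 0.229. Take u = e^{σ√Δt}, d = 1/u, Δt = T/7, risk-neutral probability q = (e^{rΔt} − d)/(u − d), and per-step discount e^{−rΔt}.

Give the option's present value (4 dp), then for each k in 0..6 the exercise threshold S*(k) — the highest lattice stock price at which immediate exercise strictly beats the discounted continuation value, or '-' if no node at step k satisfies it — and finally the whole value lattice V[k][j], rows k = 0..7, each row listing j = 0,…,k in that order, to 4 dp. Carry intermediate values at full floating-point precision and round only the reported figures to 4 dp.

price = 9.7051
boundary = - - 133.2261 122.4915 133.2261 122.4915 133.2261
tree:
9.7051
15.8095 5.0090
24.8939 8.8520 2.0276
35.6285 15.1460 3.9838 0.4980
45.4982 24.8939 7.6389 1.1304 0.0000
54.5727 35.6285 14.1531 2.5658 0.0000 0.0000
62.9160 45.4982 24.8939 5.8237 0.0000 0.0000 0.0000
70.5870 54.5727 35.6285 13.2185 0.0000 0.0000 0.0000 0.0000

Δt=0.13457  u=1.08764  d=0.91943  q=0.55388  discount=0.98756
step 7 (expiry): payoffs max(K−S,0) = 70.5870 54.5727 35.6285 13.2185 0.0000 0.0000 0.0000 0.0000
step 6: (k=6,j=0): S=95.2040, (K−S)⁺=62.9160, hold=60.9494 ⇒ V=62.9160 exercise | (k=6,j=1): S=112.6218, (K−S)⁺=45.4982, hold=43.5317 ⇒ V=45.4982 exercise | (k=6,j=2): S=133.2261, (K−S)⁺=24.8939, hold=22.9274 ⇒ V=24.8939 exercise | (k=6,j=3): S=157.6000, (K−S)⁺=0.5200, hold=5.8237 ⇒ V=5.8237 continue | (k=6,j=4): S=186.4332, (K−S)⁺=0.0000, hold=0.0000 ⇒ V=0.0000 continue | (k=6,j=5): S=220.5414, (K−S)⁺=0.0000, hold=0.0000 ⇒ V=0.0000 continue | (k=6,j=6): S=260.8898, (K−S)⁺=0.0000, hold=0.0000 ⇒ V=0.0000 continue  boundary S*=133.2261
step 5: (k=5,j=0): S=103.5473, (K−S)⁺=54.5727, hold=52.6061 ⇒ V=54.5727 exercise | (k=5,j=1): S=122.4915, (K−S)⁺=35.6285, hold=33.6620 ⇒ V=35.6285 exercise | (k=5,j=2): S=144.9015, (K−S)⁺=13.2185, hold=14.1531 ⇒ V=14.1531 continue | (k=5,j=3): S=171.4114, (K−S)⁺=0.0000, hold=2.5658 ⇒ V=2.5658 continue | (k=5,j=4): S=202.7714, (K−S)⁺=0.0000, hold=0.0000 ⇒ V=0.0000 continue | (k=5,j=5): S=239.8687, (K−S)⁺=0.0000, hold=0.0000 ⇒ V=0.0000 continue  boundary S*=122.4915
step 4: (k=4,j=0): S=112.6218, (K−S)⁺=45.4982, hold=43.5317 ⇒ V=45.4982 exercise | (k=4,j=1): S=133.2261, (K−S)⁺=24.8939, hold=23.4385 ⇒ V=24.8939 exercise | (k=4,j=2): S=157.6000, (K−S)⁺=0.5200, hold=7.6389 ⇒ V=7.6389 continue | (k=4,j=3): S=186.4332, (K−S)⁺=0.0000, hold=1.1304 ⇒ V=1.1304 continue | (k=4,j=4): S=220.5414, (K−S)⁺=0.0000, hold=0.0000 ⇒ V=0.0000 continue  boundary S*=133.2261
step 3: (k=3,j=0): S=122.4915, (K−S)⁺=35.6285, hold=33.6620 ⇒ V=35.6285 exercise | (k=3,j=1): S=144.9015, (K−S)⁺=13.2185, hold=15.1460 ⇒ V=15.1460 continue | (k=3,j=2): S=171.4114, (K−S)⁺=0.0000, hold=3.9838 ⇒ V=3.9838 continue | (k=3,j=3): S=202.7714, (K−S)⁺=0.0000, hold=0.4980 ⇒ V=0.4980 continue  boundary S*=122.4915
step 2: (k=2,j=0): S=133.2261, (K−S)⁺=24.8939, hold=23.9816 ⇒ V=24.8939 exercise | (k=2,j=1): S=157.6000, (K−S)⁺=0.5200, hold=8.8520 ⇒ V=8.8520 continue | (k=2,j=2): S=186.4332, (K−S)⁺=0.0000, hold=2.0276 ⇒ V=2.0276 continue  boundary S*=133.2261
step 1: (k=1,j=0): S=144.9015, (K−S)⁺=13.2185, hold=15.8095 ⇒ V=15.8095 continue | (k=1,j=1): S=171.4114, (K−S)⁺=0.0000, hold=5.0090 ⇒ V=5.0090 continue  boundary S*=-
step 0: (k=0,j=0): S=157.6000, (K−S)⁺=0.5200, hold=9.7051 ⇒ V=9.7051 continue  boundary S*=-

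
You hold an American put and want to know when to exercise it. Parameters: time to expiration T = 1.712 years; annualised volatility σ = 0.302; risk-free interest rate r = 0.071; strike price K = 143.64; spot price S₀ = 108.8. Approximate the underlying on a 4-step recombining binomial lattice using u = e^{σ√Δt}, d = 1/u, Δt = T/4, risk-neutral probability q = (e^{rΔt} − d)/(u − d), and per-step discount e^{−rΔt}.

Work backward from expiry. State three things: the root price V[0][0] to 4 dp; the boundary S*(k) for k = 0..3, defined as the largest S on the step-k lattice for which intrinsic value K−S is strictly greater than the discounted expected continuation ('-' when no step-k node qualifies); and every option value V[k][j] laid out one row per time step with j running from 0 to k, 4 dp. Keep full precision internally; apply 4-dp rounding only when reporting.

price = 34.9512
boundary = - 89.2943 108.8000 89.2943
tree:
34.9512
54.3457 19.6788
70.3544 34.8400 7.2935
83.4931 54.3457 15.9406 0.0000
94.2762 70.3544 34.8400 0.0000 0.0000

Δt=0.42800, u=1.21844, d=0.82072, q=0.52834, disc=e^(-rΔt)=0.97007
k=4 terminal: V=max(K-S,0) → 94.2762 70.3544 34.8400 0.0000 0.0000
k=3: j=0 S=60.1469 intr=83.4931 cont=79.1938 V=83.4931[EX]; j=1 S=89.2943 intr=54.3457 cont=50.0464 V=54.3457[EX]; j=2 S=132.5666 intr=11.0734 cont=15.9406 V=15.9406[hold]; j=3 S=196.8087 intr=0.0000 cont=0.0000 V=0.0000[hold]  S*(3)=89.2943
k=2: j=0 S=73.2856 intr=70.3544 cont=66.0551 V=70.3544[EX]; j=1 S=108.8000 intr=34.8400 cont=33.0353 V=34.8400[EX]; j=2 S=161.5248 intr=0.0000 cont=7.2935 V=7.2935[hold]  S*(2)=108.8000
k=1: j=0 S=89.2943 intr=54.3457 cont=50.0464 V=54.3457[EX]; j=1 S=132.5666 intr=11.0734 cont=19.6788 V=19.6788[hold]  S*(1)=89.2943
k=0: j=0 S=108.8000 intr=34.8400 cont=34.9512 V=34.9512[hold]  S*(0)=-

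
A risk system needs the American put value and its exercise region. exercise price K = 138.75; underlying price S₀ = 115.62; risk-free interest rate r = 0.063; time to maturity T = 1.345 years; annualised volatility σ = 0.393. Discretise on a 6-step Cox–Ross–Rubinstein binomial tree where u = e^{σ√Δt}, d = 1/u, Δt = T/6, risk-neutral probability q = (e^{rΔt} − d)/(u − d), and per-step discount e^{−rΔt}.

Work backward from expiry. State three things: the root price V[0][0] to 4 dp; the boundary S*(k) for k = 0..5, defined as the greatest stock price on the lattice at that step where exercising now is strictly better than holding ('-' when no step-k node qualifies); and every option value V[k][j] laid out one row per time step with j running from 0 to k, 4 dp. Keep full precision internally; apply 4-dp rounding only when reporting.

params: Δt=0.22417 u=1.20451 d=0.83021 q=0.49161 e^(-rΔt)=0.98598
t_6 payoffs: 100.8904 83.8218 59.0581 23.1300 0.0000 0.0000 0.0000
t_5: node(5,0) S=45.6022 payoff=93.1478 vs cont=91.2021 → 93.1478 [stop]  node(5,1) S=66.1614 payoff=72.5886 vs cont=70.6429 → 72.5886 [stop]  node(5,2) S=95.9894 payoff=42.7606 vs cont=40.8148 → 42.7606 [stop]  node(5,3) S=139.2652 payoff=0.0000 vs cont=11.5940 → 11.5940 [wait]  node(5,4) S=202.0512 payoff=0.0000 vs cont=0.0000 → 0.0000 [wait]  node(5,5) S=293.1436 payoff=0.0000 vs cont=0.0000 → 0.0000 [wait]  ⇒ S*(5)=95.9894
t_4: node(4,0) S=54.9282 payoff=83.8218 vs cont=81.8761 → 83.8218 [stop]  node(4,1) S=79.6919 payoff=59.0581 vs cont=57.1124 → 59.0581 [stop]  node(4,2) S=115.6200 payoff=23.1300 vs cont=27.0539 → 27.0539 [wait]  node(4,3) S=167.7459 payoff=0.0000 vs cont=5.8116 → 5.8116 [wait]  node(4,4) S=243.3722 payoff=0.0000 vs cont=0.0000 → 0.0000 [wait]  ⇒ S*(4)=79.6919
t_3: node(3,0) S=66.1614 payoff=72.5886 vs cont=70.6429 → 72.5886 [stop]  node(3,1) S=95.9894 payoff=42.7606 vs cont=42.7168 → 42.7606 [stop]  node(3,2) S=139.2652 payoff=0.0000 vs cont=16.3779 → 16.3779 [wait]  node(3,3) S=202.0512 payoff=0.0000 vs cont=2.9131 → 2.9131 [wait]  ⇒ S*(3)=95.9894
t_2: node(2,0) S=79.6919 payoff=59.0581 vs cont=57.1124 → 59.0581 [stop]  node(2,1) S=115.6200 payoff=23.1300 vs cont=29.3727 → 29.3727 [wait]  node(2,2) S=167.7459 payoff=0.0000 vs cont=9.6216 → 9.6216 [wait]  ⇒ S*(2)=79.6919
t_1: node(1,0) S=95.9894 payoff=42.7606 vs cont=43.8408 → 43.8408 [wait]  node(1,1) S=139.2652 payoff=0.0000 vs cont=19.3870 → 19.3870 [wait]  ⇒ S*(1)=-
t_0: node(0,0) S=115.6200 payoff=23.1300 vs cont=31.3727 → 31.3727 [wait]  ⇒ S*(0)=-

price = 31.3727
boundary = - - 79.6919 95.9894 79.6919 95.9894
tree:
31.3727
43.8408 19.3870
59.0581 29.3727 9.6216
72.5886 42.7606 16.3779 2.9131
83.8218 59.0581 27.0539 5.8116 0.0000
93.1478 72.5886 42.7606 11.5940 0.0000 0.0000
100.8904 83.8218 59.0581 23.1300 0.0000 0.0000 0.0000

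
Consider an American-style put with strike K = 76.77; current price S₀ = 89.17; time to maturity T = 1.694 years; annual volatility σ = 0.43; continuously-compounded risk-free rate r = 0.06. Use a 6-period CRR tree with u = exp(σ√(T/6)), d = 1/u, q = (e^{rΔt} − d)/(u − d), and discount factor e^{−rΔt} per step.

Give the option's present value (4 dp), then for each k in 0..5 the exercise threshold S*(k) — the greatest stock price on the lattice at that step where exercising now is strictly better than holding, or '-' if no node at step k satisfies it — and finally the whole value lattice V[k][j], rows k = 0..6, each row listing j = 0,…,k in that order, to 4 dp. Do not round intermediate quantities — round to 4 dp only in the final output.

price = 10.1067
boundary = - - - 44.9299 35.7526 44.9299
tree:
10.1067
15.3515 4.7888
22.5640 8.0901 1.3855
31.8401 13.3252 2.7109 0.0000
41.0174 21.1728 5.3042 0.0000 0.0000
48.3202 31.8401 10.3785 0.0000 0.0000 0.0000
54.1313 41.0174 20.3071 0.0000 0.0000 0.0000 0.0000

Δt=0.28233, u=1.25669, d=0.79574, q=0.48019, disc=e^(-rΔt)=0.98320
k=6 terminal: V=max(K-S,0) → 54.1313 41.0174 20.3071 0.0000 0.0000 0.0000 0.0000
k=5: j=0 S=28.4498 intr=48.3202 cont=47.0307 V=48.3202[EX]; j=1 S=44.9299 intr=31.8401 cont=30.5506 V=31.8401[EX]; j=2 S=70.9563 intr=5.8137 cont=10.3785 V=10.3785[hold]; j=3 S=112.0590 intr=0.0000 cont=0.0000 V=0.0000[hold]; j=4 S=176.9712 intr=0.0000 cont=0.0000 V=0.0000[hold]; j=5 S=279.4849 intr=0.0000 cont=0.0000 V=0.0000[hold]  S*(5)=44.9299
k=4: j=0 S=35.7526 intr=41.0174 cont=39.7279 V=41.0174[EX]; j=1 S=56.4629 intr=20.3071 cont=21.1728 V=21.1728[hold]; j=2 S=89.1700 intr=0.0000 cont=5.3042 V=5.3042[hold]; j=3 S=140.8233 intr=0.0000 cont=0.0000 V=0.0000[hold]; j=4 S=222.3978 intr=0.0000 cont=0.0000 V=0.0000[hold]  S*(4)=35.7526
k=3: j=0 S=44.9299 intr=31.8401 cont=30.9593 V=31.8401[EX]; j=1 S=70.9563 intr=5.8137 cont=13.3252 V=13.3252[hold]; j=2 S=112.0590 intr=0.0000 cont=2.7109 V=2.7109[hold]; j=3 S=176.9712 intr=0.0000 cont=0.0000 V=0.0000[hold]  S*(3)=44.9299
k=2: j=0 S=56.4629 intr=20.3071 cont=22.5640 V=22.5640[hold]; j=1 S=89.1700 intr=0.0000 cont=8.0901 V=8.0901[hold]; j=2 S=140.8233 intr=0.0000 cont=1.3855 V=1.3855[hold]  S*(2)=-
k=1: j=0 S=70.9563 intr=5.8137 cont=15.3515 V=15.3515[hold]; j=1 S=112.0590 intr=0.0000 cont=4.7888 V=4.7888[hold]  S*(1)=-
k=0: j=0 S=89.1700 intr=0.0000 cont=10.1067 V=10.1067[hold]  S*(0)=-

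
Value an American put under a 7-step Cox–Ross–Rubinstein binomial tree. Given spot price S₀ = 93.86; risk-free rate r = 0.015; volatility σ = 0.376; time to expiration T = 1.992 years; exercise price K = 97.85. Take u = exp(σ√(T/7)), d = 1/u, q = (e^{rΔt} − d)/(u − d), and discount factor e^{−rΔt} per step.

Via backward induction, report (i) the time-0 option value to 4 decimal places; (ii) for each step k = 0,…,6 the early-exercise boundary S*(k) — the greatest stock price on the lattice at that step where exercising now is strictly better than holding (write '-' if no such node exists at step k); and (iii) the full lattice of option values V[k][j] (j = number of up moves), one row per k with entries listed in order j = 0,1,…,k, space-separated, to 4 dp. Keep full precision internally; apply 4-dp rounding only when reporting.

Δt=0.28457, u=1.22211, d=0.81826, q=0.46062, disc=e^(-rΔt)=0.99574
k=7 terminal: V=max(K-S,0) → 74.7979 63.4205 46.4278 21.0483 0.0000 0.0000 0.0000 0.0000
k=6: j=0 S=28.1722 intr=69.6778 cont=69.2610 V=69.6778[EX]; j=1 S=42.0766 intr=55.7734 cont=55.3566 V=55.7734[EX]; j=2 S=62.8435 intr=35.0065 cont=34.5897 V=35.0065[EX]; j=3 S=93.8600 intr=3.9900 cont=11.3048 V=11.3048[hold]; j=4 S=140.1847 intr=0.0000 cont=0.0000 V=0.0000[hold]; j=5 S=209.3729 intr=0.0000 cont=0.0000 V=0.0000[hold]; j=6 S=312.7089 intr=0.0000 cont=0.0000 V=0.0000[hold]  S*(6)=62.8435
k=5: j=0 S=34.4295 intr=63.4205 cont=63.0037 V=63.4205[EX]; j=1 S=51.4222 intr=46.4278 cont=46.0110 V=46.4278[EX]; j=2 S=76.8017 intr=21.0483 cont=23.9865 V=23.9865[hold]; j=3 S=114.7072 intr=0.0000 cont=6.0717 V=6.0717[hold]; j=4 S=171.3209 intr=0.0000 cont=0.0000 V=0.0000[hold]; j=5 S=255.8765 intr=0.0000 cont=0.0000 V=0.0000[hold]  S*(5)=51.4222
k=4: j=0 S=42.0766 intr=55.7734 cont=55.3566 V=55.7734[EX]; j=1 S=62.8435 intr=35.0065 cont=35.9373 V=35.9373[hold]; j=2 S=93.8600 intr=3.9900 cont=15.6676 V=15.6676[hold]; j=3 S=140.1847 intr=0.0000 cont=3.2610 V=3.2610[hold]; j=4 S=209.3729 intr=0.0000 cont=0.0000 V=0.0000[hold]  S*(4)=42.0766
k=3: j=0 S=51.4222 intr=46.4278 cont=46.4379 V=46.4379[hold]; j=1 S=76.8017 intr=21.0483 cont=26.4875 V=26.4875[hold]; j=2 S=114.7072 intr=0.0000 cont=9.9106 V=9.9106[hold]; j=3 S=171.3209 intr=0.0000 cont=1.7514 V=1.7514[hold]  S*(3)=-
k=2: j=0 S=62.8435 intr=35.0065 cont=37.0898 V=37.0898[hold]; j=1 S=93.8600 intr=3.9900 cont=18.7716 V=18.7716[hold]; j=2 S=140.1847 intr=0.0000 cont=6.1261 V=6.1261[hold]  S*(2)=-
k=1: j=0 S=76.8017 intr=21.0483 cont=28.5301 V=28.5301[hold]; j=1 S=114.7072 intr=0.0000 cont=12.8918 V=12.8918[hold]  S*(1)=-
k=0: j=0 S=93.8600 intr=3.9900 cont=21.2360 V=21.2360[hold]  S*(0)=-

price = 21.2360
boundary = - - - - 42.0766 51.4222 62.8435
tree:
21.2360
28.5301 12.8918
37.0898 18.7716 6.1261
46.4379 26.4875 9.9106 1.7514
55.7734 35.9373 15.6676 3.2610 0.0000
63.4205 46.4278 23.9865 6.0717 0.0000 0.0000
69.6778 55.7734 35.0065 11.3048 0.0000 0.0000 0.0000
74.7979 63.4205 46.4278 21.0483 0.0000 0.0000 0.0000 0.0000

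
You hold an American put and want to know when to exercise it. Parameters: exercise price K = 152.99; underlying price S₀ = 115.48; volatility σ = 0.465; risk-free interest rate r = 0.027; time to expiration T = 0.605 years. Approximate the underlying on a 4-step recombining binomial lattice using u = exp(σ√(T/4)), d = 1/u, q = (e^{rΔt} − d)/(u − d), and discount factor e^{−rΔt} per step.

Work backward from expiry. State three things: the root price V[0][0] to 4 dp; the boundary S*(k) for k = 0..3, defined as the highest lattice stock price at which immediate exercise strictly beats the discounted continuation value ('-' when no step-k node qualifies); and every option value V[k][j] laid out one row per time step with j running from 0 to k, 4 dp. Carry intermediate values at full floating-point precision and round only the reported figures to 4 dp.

price = 42.2243
boundary = - - 80.4320 96.3758
tree:
42.2243
56.8488 25.8476
72.5580 39.3581 10.6027
85.8641 56.6142 19.9426 0.0000
96.9690 72.5580 37.5100 0.0000 0.0000

Δt=0.15125  u=1.19823  d=0.83457  q=0.46616  discount=0.99592
step 4 (expiry): payoffs max(K−S,0) = 96.9690 72.5580 37.5100 0.0000 0.0000
step 3: (k=3,j=0): S=67.1259, (K−S)⁺=85.8641, hold=85.2406 ⇒ V=85.8641 exercise | (k=3,j=1): S=96.3758, (K−S)⁺=56.6142, hold=55.9907 ⇒ V=56.6142 exercise | (k=3,j=2): S=138.3712, (K−S)⁺=14.6188, hold=19.9426 ⇒ V=19.9426 continue | (k=3,j=3): S=198.6660, (K−S)⁺=0.0000, hold=0.0000 ⇒ V=0.0000 continue  boundary S*=96.3758
step 2: (k=2,j=0): S=80.4320, (K−S)⁺=72.5580, hold=71.9345 ⇒ V=72.5580 exercise | (k=2,j=1): S=115.4800, (K−S)⁺=37.5100, hold=39.3581 ⇒ V=39.3581 continue | (k=2,j=2): S=165.8000, (K−S)⁺=0.0000, hold=10.6027 ⇒ V=10.6027 continue  boundary S*=80.4320
step 1: (k=1,j=0): S=96.3758, (K−S)⁺=56.6142, hold=56.8488 ⇒ V=56.8488 continue | (k=1,j=1): S=138.3712, (K−S)⁺=14.6188, hold=25.8476 ⇒ V=25.8476 continue  boundary S*=-
step 0: (k=0,j=0): S=115.4800, (K−S)⁺=37.5100, hold=42.2243 ⇒ V=42.2243 continue  boundary S*=-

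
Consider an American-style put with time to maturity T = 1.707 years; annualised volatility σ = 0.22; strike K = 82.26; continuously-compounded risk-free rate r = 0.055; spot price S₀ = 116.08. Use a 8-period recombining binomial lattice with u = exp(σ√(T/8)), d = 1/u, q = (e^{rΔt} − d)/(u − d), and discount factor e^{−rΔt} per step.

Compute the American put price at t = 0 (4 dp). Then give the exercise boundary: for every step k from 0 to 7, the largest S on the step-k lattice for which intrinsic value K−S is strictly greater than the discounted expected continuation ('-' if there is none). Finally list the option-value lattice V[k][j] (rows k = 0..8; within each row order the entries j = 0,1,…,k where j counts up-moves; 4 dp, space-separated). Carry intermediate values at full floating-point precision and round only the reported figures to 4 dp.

Δt=0.21338, u=1.10697, d=0.90337, q=0.53260, disc=e^(-rΔt)=0.98833
k=8 terminal: V=max(K-S,0) → 30.7750 19.1715 4.9529 0.0000 0.0000 0.0000 0.0000 0.0000 0.0000
k=7: j=0 S=56.9922 intr=25.2678 cont=24.3081 V=25.2678[EX]; j=1 S=69.8368 intr=12.4232 cont=11.4634 V=12.4232[EX]; j=2 S=85.5763 intr=0.0000 cont=2.2880 V=2.2880[hold]; j=3 S=104.8631 intr=0.0000 cont=0.0000 V=0.0000[hold]; j=4 S=128.4967 intr=0.0000 cont=0.0000 V=0.0000[hold]; j=5 S=157.4567 intr=0.0000 cont=0.0000 V=0.0000[hold]; j=6 S=192.9435 intr=0.0000 cont=0.0000 V=0.0000[hold]; j=7 S=236.4282 intr=0.0000 cont=0.0000 V=0.0000[hold]  S*(7)=69.8368
k=6: j=0 S=63.0885 intr=19.1715 cont=18.2118 V=19.1715[EX]; j=1 S=77.3071 intr=4.9529 cont=6.9432 V=6.9432[hold]; j=2 S=94.7302 intr=0.0000 cont=1.0569 V=1.0569[hold]; j=3 S=116.0800 intr=0.0000 cont=0.0000 V=0.0000[hold]; j=4 S=142.2416 intr=0.0000 cont=0.0000 V=0.0000[hold]; j=5 S=174.2993 intr=0.0000 cont=0.0000 V=0.0000[hold]; j=6 S=213.5820 intr=0.0000 cont=0.0000 V=0.0000[hold]  S*(6)=63.0885
k=5: j=0 S=69.8368 intr=12.4232 cont=12.5111 V=12.5111[hold]; j=1 S=85.5763 intr=0.0000 cont=3.7638 V=3.7638[hold]; j=2 S=104.8631 intr=0.0000 cont=0.4883 V=0.4883[hold]; j=3 S=128.4967 intr=0.0000 cont=0.0000 V=0.0000[hold]; j=4 S=157.4567 intr=0.0000 cont=0.0000 V=0.0000[hold]; j=5 S=192.9435 intr=0.0000 cont=0.0000 V=0.0000[hold]  S*(5)=-
k=4: j=0 S=77.3071 intr=4.9529 cont=7.7607 V=7.7607[hold]; j=1 S=94.7302 intr=0.0000 cont=1.9957 V=1.9957[hold]; j=2 S=116.0800 intr=0.0000 cont=0.2255 V=0.2255[hold]; j=3 S=142.2416 intr=0.0000 cont=0.0000 V=0.0000[hold]; j=4 S=174.2993 intr=0.0000 cont=0.0000 V=0.0000[hold]  S*(4)=-
k=3: j=0 S=85.5763 intr=0.0000 cont=4.6355 V=4.6355[hold]; j=1 S=104.8631 intr=0.0000 cont=1.0406 V=1.0406[hold]; j=2 S=128.4967 intr=0.0000 cont=0.1042 V=0.1042[hold]; j=3 S=157.4567 intr=0.0000 cont=0.0000 V=0.0000[hold]  S*(3)=-
k=2: j=0 S=94.7302 intr=0.0000 cont=2.6892 V=2.6892[hold]; j=1 S=116.0800 intr=0.0000 cont=0.5356 V=0.5356[hold]; j=2 S=142.2416 intr=0.0000 cont=0.0481 V=0.0481[hold]  S*(2)=-
k=1: j=0 S=104.8631 intr=0.0000 cont=1.5242 V=1.5242[hold]; j=1 S=128.4967 intr=0.0000 cont=0.2727 V=0.2727[hold]  S*(1)=-
k=0: j=0 S=116.0800 intr=0.0000 cont=0.8477 V=0.8477[hold]  S*(0)=-

price = 0.8477
boundary = - - - - - - 63.0885 69.8368
tree:
0.8477
1.5242 0.2727
2.6892 0.5356 0.0481
4.6355 1.0406 0.1042 0.0000
7.7607 1.9957 0.2255 0.0000 0.0000
12.5111 3.7638 0.4883 0.0000 0.0000 0.0000
19.1715 6.9432 1.0569 0.0000 0.0000 0.0000 0.0000
25.2678 12.4232 2.2880 0.0000 0.0000 0.0000 0.0000 0.0000
30.7750 19.1715 4.9529 0.0000 0.0000 0.0000 0.0000 0.0000 0.0000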